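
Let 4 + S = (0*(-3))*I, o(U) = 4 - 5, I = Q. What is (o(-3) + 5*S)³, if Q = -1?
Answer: -9261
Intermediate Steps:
I = -1
o(U) = -1
S = -4 (S = -4 + (0*(-3))*(-1) = -4 + 0*(-1) = -4 + 0 = -4)
(o(-3) + 5*S)³ = (-1 + 5*(-4))³ = (-1 - 20)³ = (-21)³ = -9261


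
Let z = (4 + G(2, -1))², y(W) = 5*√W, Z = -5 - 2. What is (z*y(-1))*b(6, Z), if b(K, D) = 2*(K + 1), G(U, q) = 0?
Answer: 1120*I ≈ 1120.0*I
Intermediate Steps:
Z = -7
b(K, D) = 2 + 2*K (b(K, D) = 2*(1 + K) = 2 + 2*K)
z = 16 (z = (4 + 0)² = 4² = 16)
(z*y(-1))*b(6, Z) = (16*(5*√(-1)))*(2 + 2*6) = (16*(5*I))*(2 + 12) = (80*I)*14 = 1120*I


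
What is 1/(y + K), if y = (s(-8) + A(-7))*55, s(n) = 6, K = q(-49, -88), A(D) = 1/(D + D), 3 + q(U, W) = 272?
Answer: 14/8331 ≈ 0.0016805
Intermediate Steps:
q(U, W) = 269 (q(U, W) = -3 + 272 = 269)
A(D) = 1/(2*D)
K = 269
y = 4565/14 (y = (6 + (½)/(-7))*55 = (6 + (½)*(-⅐))*55 = (6 - 1/14)*55 = (83/14)*55 = 4565/14 ≈ 326.07)
1/(y + K) = 1/(4565/14 + 269) = 1/(8331/14) = 14/8331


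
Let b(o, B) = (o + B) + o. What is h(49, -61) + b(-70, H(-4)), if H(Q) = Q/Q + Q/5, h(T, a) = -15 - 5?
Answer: -799/5 ≈ -159.80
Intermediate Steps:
h(T, a) = -20
H(Q) = 1 + Q/5 (H(Q) = 1 + Q*(⅕) = 1 + Q/5)
b(o, B) = B + 2*o (b(o, B) = (B + o) + o = B + 2*o)
h(49, -61) + b(-70, H(-4)) = -20 + ((1 + (⅕)*(-4)) + 2*(-70)) = -20 + ((1 - ⅘) - 140) = -20 + (⅕ - 140) = -20 - 699/5 = -799/5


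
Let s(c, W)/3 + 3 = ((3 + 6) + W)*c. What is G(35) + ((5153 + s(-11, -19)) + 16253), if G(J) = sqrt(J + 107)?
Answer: 21727 + sqrt(142) ≈ 21739.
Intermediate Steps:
G(J) = sqrt(107 + J)
s(c, W) = -9 + 3*c*(9 + W) (s(c, W) = -9 + 3*(((3 + 6) + W)*c) = -9 + 3*((9 + W)*c) = -9 + 3*(c*(9 + W)) = -9 + 3*c*(9 + W))
G(35) + ((5153 + s(-11, -19)) + 16253) = sqrt(107 + 35) + ((5153 + (-9 + 27*(-11) + 3*(-19)*(-11))) + 16253) = sqrt(142) + ((5153 + (-9 - 297 + 627)) + 16253) = sqrt(142) + ((5153 + 321) + 16253) = sqrt(142) + (5474 + 16253) = sqrt(142) + 21727 = 21727 + sqrt(142)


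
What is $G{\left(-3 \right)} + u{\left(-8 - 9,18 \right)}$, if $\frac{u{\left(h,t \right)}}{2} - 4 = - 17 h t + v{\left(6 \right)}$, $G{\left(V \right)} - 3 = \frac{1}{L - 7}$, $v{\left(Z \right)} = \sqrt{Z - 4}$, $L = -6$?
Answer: $\frac{135394}{13} + 2 \sqrt{2} \approx 10418.0$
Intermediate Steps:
$v{\left(Z \right)} = \sqrt{-4 + Z}$
$G{\left(V \right)} = \frac{38}{13}$ ($G{\left(V \right)} = 3 + \frac{1}{-6 - 7} = 3 + \frac{1}{-13} = 3 - \frac{1}{13} = \frac{38}{13}$)
$u{\left(h,t \right)} = 8 + 2 \sqrt{2} - 34 h t$ ($u{\left(h,t \right)} = 8 + 2 \left(- 17 h t + \sqrt{-4 + 6}\right) = 8 + 2 \left(- 17 h t + \sqrt{2}\right) = 8 + 2 \left(\sqrt{2} - 17 h t\right) = 8 - \left(- 2 \sqrt{2} + 34 h t\right) = 8 + 2 \sqrt{2} - 34 h t$)
$G{\left(-3 \right)} + u{\left(-8 - 9,18 \right)} = \frac{38}{13} + \left(8 + 2 \sqrt{2} - 34 \left(-8 - 9\right) 18\right) = \frac{38}{13} + \left(8 + 2 \sqrt{2} - \left(-578\right) 18\right) = \frac{38}{13} + \left(8 + 2 \sqrt{2} + 10404\right) = \frac{38}{13} + \left(10412 + 2 \sqrt{2}\right) = \frac{135394}{13} + 2 \sqrt{2}$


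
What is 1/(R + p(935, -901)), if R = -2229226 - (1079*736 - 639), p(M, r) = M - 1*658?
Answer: -1/3022454 ≈ -3.3086e-7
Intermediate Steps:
p(M, r) = -658 + M (p(M, r) = M - 658 = -658 + M)
R = -3022731 (R = -2229226 - (794144 - 639) = -2229226 - 1*793505 = -2229226 - 793505 = -3022731)
1/(R + p(935, -901)) = 1/(-3022731 + (-658 + 935)) = 1/(-3022731 + 277) = 1/(-3022454) = -1/3022454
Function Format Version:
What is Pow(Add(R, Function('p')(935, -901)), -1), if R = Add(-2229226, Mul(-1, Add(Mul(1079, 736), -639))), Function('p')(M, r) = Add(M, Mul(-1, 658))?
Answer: Rational(-1, 3022454) ≈ -3.3086e-7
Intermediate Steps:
Function('p')(M, r) = Add(-658, M) (Function('p')(M, r) = Add(M, -658) = Add(-658, M))
R = -3022731 (R = Add(-2229226, Mul(-1, Add(794144, -639))) = Add(-2229226, Mul(-1, 793505)) = Add(-2229226, -793505) = -3022731)
Pow(Add(R, Function('p')(935, -901)), -1) = Pow(Add(-3022731, Add(-658, 935)), -1) = Pow(Add(-3022731, 277), -1) = Pow(-3022454, -1) = Rational(-1, 3022454)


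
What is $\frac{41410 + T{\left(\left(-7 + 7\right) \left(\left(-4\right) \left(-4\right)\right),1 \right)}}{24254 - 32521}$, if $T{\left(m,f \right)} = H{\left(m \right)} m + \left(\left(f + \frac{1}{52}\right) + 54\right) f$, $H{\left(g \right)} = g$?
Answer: $- \frac{2156181}{429884} \approx -5.0157$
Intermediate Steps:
$T{\left(m,f \right)} = m^{2} + f \left(\frac{2809}{52} + f\right)$ ($T{\left(m,f \right)} = m m + \left(\left(f + \frac{1}{52}\right) + 54\right) f = m^{2} + \left(\left(f + \frac{1}{52}\right) + 54\right) f = m^{2} + \left(\left(\frac{1}{52} + f\right) + 54\right) f = m^{2} + \left(\frac{2809}{52} + f\right) f = m^{2} + f \left(\frac{2809}{52} + f\right)$)
$\frac{41410 + T{\left(\left(-7 + 7\right) \left(\left(-4\right) \left(-4\right)\right),1 \right)}}{24254 - 32521} = \frac{41410 + \left(1^{2} + \left(\left(-7 + 7\right) \left(\left(-4\right) \left(-4\right)\right)\right)^{2} + \frac{2809}{52} \cdot 1\right)}{24254 - 32521} = \frac{41410 + \left(1 + \left(0 \cdot 16\right)^{2} + \frac{2809}{52}\right)}{-8267} = \left(41410 + \left(1 + 0^{2} + \frac{2809}{52}\right)\right) \left(- \frac{1}{8267}\right) = \left(41410 + \left(1 + 0 + \frac{2809}{52}\right)\right) \left(- \frac{1}{8267}\right) = \left(41410 + \frac{2861}{52}\right) \left(- \frac{1}{8267}\right) = \frac{2156181}{52} \left(- \frac{1}{8267}\right) = - \frac{2156181}{429884}$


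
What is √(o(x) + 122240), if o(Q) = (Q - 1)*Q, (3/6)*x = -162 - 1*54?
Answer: 4*√19331 ≈ 556.14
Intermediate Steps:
x = -432 (x = 2*(-162 - 1*54) = 2*(-162 - 54) = 2*(-216) = -432)
o(Q) = Q*(-1 + Q) (o(Q) = (-1 + Q)*Q = Q*(-1 + Q))
√(o(x) + 122240) = √(-432*(-1 - 432) + 122240) = √(-432*(-433) + 122240) = √(187056 + 122240) = √309296 = 4*√19331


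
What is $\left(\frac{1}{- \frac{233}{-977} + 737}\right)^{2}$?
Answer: $\frac{954529}{518806159524} \approx 1.8399 \cdot 10^{-6}$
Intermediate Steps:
$\left(\frac{1}{- \frac{233}{-977} + 737}\right)^{2} = \left(\frac{1}{\left(-233\right) \left(- \frac{1}{977}\right) + 737}\right)^{2} = \left(\frac{1}{\frac{233}{977} + 737}\right)^{2} = \left(\frac{1}{\frac{720282}{977}}\right)^{2} = \left(\frac{977}{720282}\right)^{2} = \frac{954529}{518806159524}$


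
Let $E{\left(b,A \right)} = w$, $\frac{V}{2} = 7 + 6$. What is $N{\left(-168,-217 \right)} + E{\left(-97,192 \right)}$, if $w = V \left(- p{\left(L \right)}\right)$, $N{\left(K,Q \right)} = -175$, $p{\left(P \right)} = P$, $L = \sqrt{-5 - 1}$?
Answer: $-175 - 26 i \sqrt{6} \approx -175.0 - 63.687 i$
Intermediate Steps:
$L = i \sqrt{6}$ ($L = \sqrt{-6} = i \sqrt{6} \approx 2.4495 i$)
$V = 26$ ($V = 2 \left(7 + 6\right) = 2 \cdot 13 = 26$)
$w = - 26 i \sqrt{6}$ ($w = 26 \left(- i \sqrt{6}\right) = - 26 i \sqrt{6} \approx - 63.687 i$)
$E{\left(b,A \right)} = - 26 i \sqrt{6}$
$N{\left(-168,-217 \right)} + E{\left(-97,192 \right)} = -175 - 26 i \sqrt{6}$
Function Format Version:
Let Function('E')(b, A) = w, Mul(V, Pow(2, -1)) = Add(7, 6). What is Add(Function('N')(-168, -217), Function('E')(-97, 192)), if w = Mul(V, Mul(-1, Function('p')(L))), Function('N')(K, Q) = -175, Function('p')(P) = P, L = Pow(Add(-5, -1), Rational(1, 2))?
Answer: Add(-175, Mul(-26, I, Pow(6, Rational(1, 2)))) ≈ Add(-175.00, Mul(-63.687, I))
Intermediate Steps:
L = Mul(I, Pow(6, Rational(1, 2))) (L = Pow(-6, Rational(1, 2)) = Mul(I, Pow(6, Rational(1, 2))) ≈ Mul(2.4495, I))
V = 26 (V = Mul(2, Add(7, 6)) = Mul(2, 13) = 26)
w = Mul(-26, I, Pow(6, Rational(1, 2))) (w = Mul(26, Mul(-1, Mul(I, Pow(6, Rational(1, 2))))) = Mul(26, Mul(-1, I, Pow(6, Rational(1, 2)))) = Mul(-26, I, Pow(6, Rational(1, 2))) ≈ Mul(-63.687, I))
Function('E')(b, A) = Mul(-26, I, Pow(6, Rational(1, 2)))
Add(Function('N')(-168, -217), Function('E')(-97, 192)) = Add(-175, Mul(-26, I, Pow(6, Rational(1, 2))))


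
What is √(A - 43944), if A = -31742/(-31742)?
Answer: I*√43943 ≈ 209.63*I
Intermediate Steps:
A = 1 (A = -31742*(-1/31742) = 1)
√(A - 43944) = √(1 - 43944) = √(-43943) = I*√43943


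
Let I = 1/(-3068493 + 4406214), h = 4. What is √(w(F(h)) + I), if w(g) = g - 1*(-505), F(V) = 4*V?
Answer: √932328185208882/1337721 ≈ 22.825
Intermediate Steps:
w(g) = 505 + g (w(g) = g + 505 = 505 + g)
I = 1/1337721 ≈ 7.4754e-7
√(w(F(h)) + I) = √((505 + 4*4) + 1/1337721) = √((505 + 16) + 1/1337721) = √(521 + 1/1337721) = √(696952642/1337721) = √932328185208882/1337721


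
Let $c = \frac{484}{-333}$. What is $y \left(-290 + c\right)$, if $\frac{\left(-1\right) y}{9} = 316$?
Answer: $\frac{30669064}{37} \approx 8.2889 \cdot 10^{5}$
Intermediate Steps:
$y = -2844$ ($y = \left(-9\right) 316 = -2844$)
$c = - \frac{484}{333}$ ($c = 484 \left(- \frac{1}{333}\right) = - \frac{484}{333} \approx -1.4535$)
$y \left(-290 + c\right) = - 2844 \left(-290 - \frac{484}{333}\right) = \left(-2844\right) \left(- \frac{97054}{333}\right) = \frac{30669064}{37}$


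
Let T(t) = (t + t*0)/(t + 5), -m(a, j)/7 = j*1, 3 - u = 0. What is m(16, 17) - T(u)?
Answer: -955/8 ≈ -119.38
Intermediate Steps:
u = 3 (u = 3 - 1*0 = 3 + 0 = 3)
m(a, j) = -7*j
T(t) = t/(5 + t) (T(t) = (t + 0)/(5 + t) = t/(5 + t))
m(16, 17) - T(u) = -7*17 - 3/(5 + 3) = -119 - 3/8 = -955/8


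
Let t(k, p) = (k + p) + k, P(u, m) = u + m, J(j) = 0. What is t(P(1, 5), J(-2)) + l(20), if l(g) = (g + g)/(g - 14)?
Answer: 56/3 ≈ 18.667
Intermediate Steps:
P(u, m) = m + u
l(g) = 2*g/(-14 + g) (l(g) = (2*g)/(-14 + g) = 2*g/(-14 + g))
t(k, p) = p + 2*k
t(P(1, 5), J(-2)) + l(20) = (0 + 2*(5 + 1)) + 2*20/(-14 + 20) = (0 + 2*6) + 2*20/6 = (0 + 12) + 2*20*(⅙) = 12 + 20/3 = 56/3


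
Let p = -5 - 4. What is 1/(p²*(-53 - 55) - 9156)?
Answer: -1/17904 ≈ -5.5853e-5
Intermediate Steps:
p = -9
1/(p²*(-53 - 55) - 9156) = 1/((-9)²*(-53 - 55) - 9156) = 1/(81*(-108) - 9156) = 1/(-8748 - 9156) = 1/(-17904) = -1/17904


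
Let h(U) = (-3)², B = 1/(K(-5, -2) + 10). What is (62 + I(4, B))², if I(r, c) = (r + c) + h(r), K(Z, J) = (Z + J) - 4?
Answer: 5476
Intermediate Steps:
K(Z, J) = -4 + J + Z (K(Z, J) = (J + Z) - 4 = -4 + J + Z)
B = -1 (B = 1/((-4 - 2 - 5) + 10) = 1/(-11 + 10) = 1/(-1) = -1)
h(U) = 9
I(r, c) = 9 + c + r (I(r, c) = (r + c) + 9 = (c + r) + 9 = 9 + c + r)
(62 + I(4, B))² = (62 + (9 - 1 + 4))² = (62 + 12)² = 74² = 5476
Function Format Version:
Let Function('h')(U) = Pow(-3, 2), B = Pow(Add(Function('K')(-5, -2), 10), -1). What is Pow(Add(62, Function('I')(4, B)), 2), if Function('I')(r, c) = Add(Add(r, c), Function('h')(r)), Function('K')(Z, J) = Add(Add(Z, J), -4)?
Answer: 5476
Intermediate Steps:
Function('K')(Z, J) = Add(-4, J, Z) (Function('K')(Z, J) = Add(Add(J, Z), -4) = Add(-4, J, Z))
B = -1 (B = Pow(Add(Add(-4, -2, -5), 10), -1) = Pow(Add(-11, 10), -1) = Pow(-1, -1) = -1)
Function('h')(U) = 9
Function('I')(r, c) = Add(9, c, r) (Function('I')(r, c) = Add(Add(r, c), 9) = Add(Add(c, r), 9) = Add(9, c, r))
Pow(Add(62, Function('I')(4, B)), 2) = Pow(Add(62, Add(9, -1, 4)), 2) = Pow(Add(62, 12), 2) = Pow(74, 2) = 5476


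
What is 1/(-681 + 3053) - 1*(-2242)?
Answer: 5318025/2372 ≈ 2242.0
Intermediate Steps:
1/(-681 + 3053) - 1*(-2242) = 1/2372 + 2242 = 5318025/2372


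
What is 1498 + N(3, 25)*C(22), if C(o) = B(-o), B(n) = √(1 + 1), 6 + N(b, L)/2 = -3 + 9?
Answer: 1498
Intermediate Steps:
N(b, L) = 0 (N(b, L) = -12 + 2*(-3 + 9) = -12 + 2*6 = -12 + 12 = 0)
B(n) = √2
C(o) = √2
1498 + N(3, 25)*C(22) = 1498 + 0*√2 = 1498 + 0 = 1498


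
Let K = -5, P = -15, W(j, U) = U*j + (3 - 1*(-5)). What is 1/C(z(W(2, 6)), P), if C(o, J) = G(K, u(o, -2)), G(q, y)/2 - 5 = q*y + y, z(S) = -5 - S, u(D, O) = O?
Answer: 1/26 ≈ 0.038462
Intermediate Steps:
W(j, U) = 8 + U*j (W(j, U) = U*j + (3 + 5) = U*j + 8 = 8 + U*j)
G(q, y) = 10 + 2*y + 2*q*y (G(q, y) = 10 + 2*(q*y + y) = 10 + 2*(y + q*y) = 10 + (2*y + 2*q*y) = 10 + 2*y + 2*q*y)
C(o, J) = 26 (C(o, J) = 10 + 2*(-2) + 2*(-5)*(-2) = 10 - 4 + 20 = 26)
1/C(z(W(2, 6)), P) = 1/26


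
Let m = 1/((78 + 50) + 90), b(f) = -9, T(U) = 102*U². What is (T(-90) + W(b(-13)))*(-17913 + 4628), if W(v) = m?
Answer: -2392782619285/218 ≈ -1.0976e+10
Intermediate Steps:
m = 1/218 (m = 1/(128 + 90) = 1/218 ≈ 0.0045872)
W(v) = 1/218
(T(-90) + W(b(-13)))*(-17913 + 4628) = (102*(-90)² + 1/218)*(-17913 + 4628) = (102*8100 + 1/218)*(-13285) = (826200 + 1/218)*(-13285) = (180111601/218)*(-13285) = -2392782619285/218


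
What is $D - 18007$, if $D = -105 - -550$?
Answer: $-17562$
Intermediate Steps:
$D = 445$ ($D = -105 + 550 = 445$)
$D - 18007 = 445 - 18007 = -17562$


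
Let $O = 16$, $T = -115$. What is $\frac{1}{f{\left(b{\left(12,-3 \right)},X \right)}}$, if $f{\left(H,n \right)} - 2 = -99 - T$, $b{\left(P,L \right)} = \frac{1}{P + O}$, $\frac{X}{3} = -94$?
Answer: $\frac{1}{18} \approx 0.055556$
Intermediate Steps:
$X = -282$ ($X = 3 \left(-94\right) = -282$)
$b{\left(P,L \right)} = \frac{1}{16 + P}$ ($b{\left(P,L \right)} = \frac{1}{P + 16} = \frac{1}{16 + P}$)
$f{\left(H,n \right)} = 18$ ($f{\left(H,n \right)} = 2 - -16 = 2 + \left(-99 + 115\right) = 2 + 16 = 18$)
$\frac{1}{f{\left(b{\left(12,-3 \right)},X \right)}} = \frac{1}{18}$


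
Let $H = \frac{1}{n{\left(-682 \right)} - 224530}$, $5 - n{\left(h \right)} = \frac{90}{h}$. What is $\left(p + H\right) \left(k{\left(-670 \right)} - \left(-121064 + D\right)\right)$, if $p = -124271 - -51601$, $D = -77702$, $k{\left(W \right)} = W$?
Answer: $- \frac{275543203930746084}{19140745} \approx -1.4396 \cdot 10^{10}$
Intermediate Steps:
$n{\left(h \right)} = 5 - \frac{90}{h}$
$H = - \frac{341}{76562980}$ ($H = \frac{1}{\left(5 - \frac{90}{-682}\right) - 224530} = \frac{1}{\left(5 - - \frac{45}{341}\right) - 224530} = \frac{1}{\left(5 + \frac{45}{341}\right) - 224530} = \frac{1}{\frac{1750}{341} - 224530} = \frac{1}{- \frac{76562980}{341}} = - \frac{341}{76562980} \approx -4.4538 \cdot 10^{-6}$)
$p = -72670$ ($p = -124271 + 51601 = -72670$)
$\left(p + H\right) \left(k{\left(-670 \right)} - \left(-121064 + D\right)\right) = \left(-72670 - \frac{341}{76562980}\right) \left(-670 + \left(121064 - -77702\right)\right) = - \frac{5563831756941 \left(-670 + \left(121064 + 77702\right)\right)}{76562980} = - \frac{5563831756941 \left(-670 + 198766\right)}{76562980} = \left(- \frac{5563831756941}{76562980}\right) 198096 = - \frac{275543203930746084}{19140745}$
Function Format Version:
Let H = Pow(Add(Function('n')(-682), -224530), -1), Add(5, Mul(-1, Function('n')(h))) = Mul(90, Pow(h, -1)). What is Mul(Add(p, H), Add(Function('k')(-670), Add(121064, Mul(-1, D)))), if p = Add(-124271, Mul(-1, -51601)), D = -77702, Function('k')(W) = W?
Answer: Rational(-275543203930746084, 19140745) ≈ -1.4396e+10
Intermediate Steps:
Function('n')(h) = Add(5, Mul(-90, Pow(h, -1))) (Function('n')(h) = Add(5, Mul(-1, Mul(90, Pow(h, -1)))) = Add(5, Mul(-90, Pow(h, -1))))
H = Rational(-341, 76562980) (H = Pow(Add(Add(5, Mul(-90, Pow(-682, -1))), -224530), -1) = Pow(Add(Add(5, Mul(-90, Rational(-1, 682))), -224530), -1) = Pow(Add(Add(5, Rational(45, 341)), -224530), -1) = Pow(Add(Rational(1750, 341), -224530), -1) = Pow(Rational(-76562980, 341), -1) = Rational(-341, 76562980) ≈ -4.4538e-6)
p = -72670 (p = Add(-124271, 51601) = -72670)
Mul(Add(p, H), Add(Function('k')(-670), Add(121064, Mul(-1, D)))) = Mul(Add(-72670, Rational(-341, 76562980)), Add(-670, Add(121064, Mul(-1, -77702)))) = Mul(Rational(-5563831756941, 76562980), Add(-670, Add(121064, 77702))) = Mul(Rational(-5563831756941, 76562980), Add(-670, 198766)) = Mul(Rational(-5563831756941, 76562980), 198096) = Rational(-275543203930746084, 19140745)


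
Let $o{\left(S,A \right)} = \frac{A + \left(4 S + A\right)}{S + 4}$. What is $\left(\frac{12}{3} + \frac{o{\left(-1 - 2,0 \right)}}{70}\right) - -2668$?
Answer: $\frac{93514}{35} \approx 2671.8$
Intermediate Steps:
$o{\left(S,A \right)} = \frac{2 A + 4 S}{4 + S}$ ($o{\left(S,A \right)} = \frac{A + \left(A + 4 S\right)}{4 + S} = \frac{2 A + 4 S}{4 + S}$)
$\left(\frac{12}{3} + \frac{o{\left(-1 - 2,0 \right)}}{70}\right) - -2668 = \left(\frac{12}{3} + \frac{2 \frac{1}{4 - 3} \left(0 + 2 \left(-1 - 2\right)\right)}{70}\right) - -2668 = \left(12 \cdot \frac{1}{3} + \frac{2 \left(0 + 2 \left(-1 - 2\right)\right)}{4 - 3} \cdot \frac{1}{70}\right) + 2668 = \left(4 + \frac{2 \left(0 + 2 \left(-3\right)\right)}{4 - 3} \cdot \frac{1}{70}\right) + 2668 = \left(4 + \frac{2 \left(0 - 6\right)}{1} \cdot \frac{1}{70}\right) + 2668 = \left(4 + 2 \cdot 1 \left(-6\right) \frac{1}{70}\right) + 2668 = \left(4 - \frac{6}{35}\right) + 2668 = \frac{134}{35} + 2668 = \frac{93514}{35}$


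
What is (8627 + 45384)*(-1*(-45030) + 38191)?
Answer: 4494849431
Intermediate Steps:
(8627 + 45384)*(-1*(-45030) + 38191) = 54011*(45030 + 38191) = 54011*83221 = 4494849431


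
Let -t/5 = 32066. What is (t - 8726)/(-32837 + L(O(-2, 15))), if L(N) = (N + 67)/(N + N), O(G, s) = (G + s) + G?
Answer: 116226/22573 ≈ 5.1489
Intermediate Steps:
t = -160330 (t = -5*32066 = -160330)
O(G, s) = s + 2*G
L(N) = (67 + N)/(2*N) (L(N) = (67 + N)/((2*N)) = (67 + N)*(1/(2*N)) = (67 + N)/(2*N))
(t - 8726)/(-32837 + L(O(-2, 15))) = (-160330 - 8726)/(-32837 + (67 + (15 + 2*(-2)))/(2*(15 + 2*(-2)))) = -169056/(-32837 + (67 + (15 - 4))/(2*(15 - 4))) = -169056/(-32837 + (1/2)*(67 + 11)/11) = -169056/(-32837 + (1/2)*(1/11)*78) = -169056/(-32837 + 39/11) = -169056/(-361168/11) = -169056*(-11/361168) = 116226/22573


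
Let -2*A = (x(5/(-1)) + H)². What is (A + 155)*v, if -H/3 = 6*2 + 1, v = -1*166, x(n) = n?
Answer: 134958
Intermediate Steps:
v = -166
H = -39 (H = -3*(6*2 + 1) = -3*(12 + 1) = -3*13 = -39)
A = -968 (A = -(5/(-1) - 39)²/2 = -(5*(-1) - 39)²/2 = -(-5 - 39)²/2 = -½*(-44)² = -½*1936 = -968)
(A + 155)*v = (-968 + 155)*(-166) = -813*(-166) = 134958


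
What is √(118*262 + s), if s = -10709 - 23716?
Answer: 11*I*√29 ≈ 59.237*I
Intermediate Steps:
s = -34425
√(118*262 + s) = √(118*262 - 34425) = √(30916 - 34425) = √(-3509) = 11*I*√29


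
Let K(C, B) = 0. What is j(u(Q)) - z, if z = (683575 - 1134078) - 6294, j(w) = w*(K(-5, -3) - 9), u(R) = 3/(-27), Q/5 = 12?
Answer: 456798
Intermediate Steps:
Q = 60 (Q = 5*12 = 60)
u(R) = -⅑ (u(R) = 3*(-1/27) = -⅑)
j(w) = -9*w (j(w) = w*(0 - 9) = w*(-9) = -9*w)
z = -456797 (z = -450503 - 6294 = -456797)
j(u(Q)) - z = -9*(-⅑) - 1*(-456797) = 1 + 456797 = 456798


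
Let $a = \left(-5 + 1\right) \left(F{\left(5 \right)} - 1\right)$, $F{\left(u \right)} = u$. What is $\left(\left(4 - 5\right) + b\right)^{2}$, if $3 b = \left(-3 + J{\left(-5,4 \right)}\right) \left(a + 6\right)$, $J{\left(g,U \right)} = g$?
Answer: $\frac{5929}{9} \approx 658.78$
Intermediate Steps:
$a = -16$ ($a = \left(-5 + 1\right) \left(5 - 1\right) = \left(-4\right) 4 = -16$)
$b = \frac{80}{3}$ ($b = \frac{\left(-3 - 5\right) \left(-16 + 6\right)}{3} = \frac{\left(-8\right) \left(-10\right)}{3} = \frac{1}{3} \cdot 80 = \frac{80}{3} \approx 26.667$)
$\left(\left(4 - 5\right) + b\right)^{2} = \left(\left(4 - 5\right) + \frac{80}{3}\right)^{2} = \left(-1 + \frac{80}{3}\right)^{2} = \left(\frac{77}{3}\right)^{2} = \frac{5929}{9}$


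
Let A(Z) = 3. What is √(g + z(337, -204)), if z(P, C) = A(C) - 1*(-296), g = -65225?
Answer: 3*I*√7214 ≈ 254.81*I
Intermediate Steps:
z(P, C) = 299 (z(P, C) = 3 - 1*(-296) = 3 + 296 = 299)
√(g + z(337, -204)) = √(-65225 + 299) = √(-64926) = 3*I*√7214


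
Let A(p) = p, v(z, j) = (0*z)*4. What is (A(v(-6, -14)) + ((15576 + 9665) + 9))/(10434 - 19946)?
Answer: -12625/4756 ≈ -2.6545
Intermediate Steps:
v(z, j) = 0 (v(z, j) = 0*4 = 0)
(A(v(-6, -14)) + ((15576 + 9665) + 9))/(10434 - 19946) = (0 + ((15576 + 9665) + 9))/(10434 - 19946) = (0 + (25241 + 9))/(-9512) = (0 + 25250)*(-1/9512) = 25250*(-1/9512) = -12625/4756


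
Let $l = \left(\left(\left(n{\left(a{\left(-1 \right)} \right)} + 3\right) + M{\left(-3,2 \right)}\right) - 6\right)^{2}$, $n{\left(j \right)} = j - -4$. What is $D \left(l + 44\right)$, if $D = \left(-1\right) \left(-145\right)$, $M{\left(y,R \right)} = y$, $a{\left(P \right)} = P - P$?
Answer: $6960$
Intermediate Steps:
$a{\left(P \right)} = 0$
$n{\left(j \right)} = 4 + j$ ($n{\left(j \right)} = j + 4 = 4 + j$)
$D = 145$
$l = 4$ ($l = \left(\left(\left(\left(4 + 0\right) + 3\right) - 3\right) - 6\right)^{2} = \left(\left(\left(4 + 3\right) - 3\right) - 6\right)^{2} = \left(\left(7 - 3\right) - 6\right)^{2} = \left(4 - 6\right)^{2} = \left(-2\right)^{2} = 4$)
$D \left(l + 44\right) = 145 \left(4 + 44\right) = 145 \cdot 48 = 6960$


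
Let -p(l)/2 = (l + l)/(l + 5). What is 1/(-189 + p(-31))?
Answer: -13/2519 ≈ -0.0051608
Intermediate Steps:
p(l) = -4*l/(5 + l) (p(l) = -2*(l + l)/(l + 5) = -2*2*l/(5 + l) = -4*l/(5 + l))
1/(-189 + p(-31)) = 1/(-189 - 4*(-31)/(5 - 31)) = 1/(-189 - 4*(-31)/(-26)) = 1/(-189 - 4*(-31)*(-1/26)) = 1/(-189 - 62/13) = 1/(-2519/13) = -13/2519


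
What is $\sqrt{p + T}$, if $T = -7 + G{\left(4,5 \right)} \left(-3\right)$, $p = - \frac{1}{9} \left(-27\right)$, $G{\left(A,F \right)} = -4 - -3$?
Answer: $i \approx 1.0 i$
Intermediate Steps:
$G{\left(A,F \right)} = -1$ ($G{\left(A,F \right)} = -4 + 3 = -1$)
$p = 3$ ($p = \left(-1\right) \frac{1}{9} \left(-27\right) = \left(- \frac{1}{9}\right) \left(-27\right) = 3$)
$T = -4$ ($T = -7 - -3 = -7 + 3 = -4$)
$\sqrt{p + T} = \sqrt{3 - 4} = \sqrt{-1} = i$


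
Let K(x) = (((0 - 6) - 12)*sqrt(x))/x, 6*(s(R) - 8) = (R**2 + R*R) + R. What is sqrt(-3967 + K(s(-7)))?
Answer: sqrt(-76646407 - 2502*sqrt(834))/139 ≈ 63.014*I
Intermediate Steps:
s(R) = 8 + R**2/3 + R/6 (s(R) = 8 + ((R**2 + R*R) + R)/6 = 8 + ((R**2 + R**2) + R)/6 = 8 + (2*R**2 + R)/6 = 8 + (R + 2*R**2)/6 = 8 + (R**2/3 + R/6) = 8 + R**2/3 + R/6)
K(x) = -18/sqrt(x) (K(x) = ((-6 - 12)*sqrt(x))/x = (-18*sqrt(x))/x = -18/sqrt(x))
sqrt(-3967 + K(s(-7))) = sqrt(-3967 - 18/sqrt(8 + (1/3)*(-7)**2 + (1/6)*(-7))) = sqrt(-3967 - 18/sqrt(8 + (1/3)*49 - 7/6)) = sqrt(-3967 - 18/sqrt(8 + 49/3 - 7/6)) = sqrt(-3967 - 18*sqrt(834)/139)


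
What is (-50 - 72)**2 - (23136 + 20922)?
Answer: -29174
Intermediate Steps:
(-50 - 72)**2 - (23136 + 20922) = (-122)**2 - 1*44058 = 14884 - 44058 = -29174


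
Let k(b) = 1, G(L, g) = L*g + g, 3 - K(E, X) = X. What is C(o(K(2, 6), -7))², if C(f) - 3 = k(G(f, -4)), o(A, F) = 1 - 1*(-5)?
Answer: 16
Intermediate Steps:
K(E, X) = 3 - X
G(L, g) = g + L*g
o(A, F) = 6 (o(A, F) = 1 + 5 = 6)
C(f) = 4 (C(f) = 3 + 1 = 4)
C(o(K(2, 6), -7))² = 4² = 16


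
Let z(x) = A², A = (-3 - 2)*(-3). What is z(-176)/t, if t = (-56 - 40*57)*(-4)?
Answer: 225/9344 ≈ 0.024080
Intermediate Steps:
A = 15 (A = -5*(-3) = 15)
z(x) = 225 (z(x) = 15² = 225)
t = 9344 (t = (-56 - 2280)*(-4) = -2336*(-4) = 9344)
z(-176)/t = 225/9344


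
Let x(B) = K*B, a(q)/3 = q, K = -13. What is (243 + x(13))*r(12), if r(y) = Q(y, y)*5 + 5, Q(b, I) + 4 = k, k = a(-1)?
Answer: -2220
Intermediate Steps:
a(q) = 3*q
k = -3 (k = 3*(-1) = -3)
Q(b, I) = -7 (Q(b, I) = -4 - 3 = -7)
x(B) = -13*B
r(y) = -30 (r(y) = -7*5 + 5 = -35 + 5 = -30)
(243 + x(13))*r(12) = (243 - 13*13)*(-30) = (243 - 169)*(-30) = 74*(-30) = -2220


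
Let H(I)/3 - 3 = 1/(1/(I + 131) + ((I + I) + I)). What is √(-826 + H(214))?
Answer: 2*I*√10020092923498/221491 ≈ 28.583*I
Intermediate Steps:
H(I) = 9 + 3/(1/(131 + I) + 3*I) (H(I) = 9 + 3/(1/(I + 131) + ((I + I) + I)) = 9 + 3/(1/(131 + I) + (2*I + I)) = 9 + 3/(1/(131 + I) + 3*I))
√(-826 + H(214)) = √(-826 + 3*(134 + 9*214² + 1180*214)/(1 + 3*214² + 393*214)) = √(-826 + 3*(134 + 9*45796 + 252520)/(1 + 3*45796 + 84102)) = √(-826 + 3*(134 + 412164 + 252520)/(1 + 137388 + 84102)) = √(-826 + 3*664818/221491) = √(-826 + 3*(1/221491)*664818) = √(-826 + 1994454/221491) = √(-180957112/221491) = 2*I*√10020092923498/221491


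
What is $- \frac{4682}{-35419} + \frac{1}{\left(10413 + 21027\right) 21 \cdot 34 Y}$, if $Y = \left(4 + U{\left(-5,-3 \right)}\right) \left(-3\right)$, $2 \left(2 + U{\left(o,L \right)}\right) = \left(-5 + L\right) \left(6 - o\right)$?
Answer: $\frac{13242887960539}{100181513759040} \approx 0.13219$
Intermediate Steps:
$U{\left(o,L \right)} = -2 + \frac{\left(-5 + L\right) \left(6 - o\right)}{2}$
$Y = 126$ ($Y = \left(4 + \left(-17 + 3 \left(-3\right) + \frac{5}{2} \left(-5\right) - \left(- \frac{3}{2}\right) \left(-5\right)\right)\right) \left(-3\right) = \left(4 - 46\right) \left(-3\right) = \left(-42\right) \left(-3\right) = 126$)
$- \frac{4682}{-35419} + \frac{1}{\left(10413 + 21027\right) 21 \cdot 34 Y} = - \frac{4682}{-35419} + \frac{1}{\left(10413 + 21027\right) 21 \cdot 34 \cdot 126} = \left(-4682\right) \left(- \frac{1}{35419}\right) + \frac{1}{31440 \cdot 714 \cdot 126} = \frac{4682}{35419} + \frac{1}{31440 \cdot 89964} = \frac{4682}{35419} + \frac{1}{31440} \cdot \frac{1}{89964} = \frac{4682}{35419} + \frac{1}{2828468160} = \frac{13242887960539}{100181513759040}$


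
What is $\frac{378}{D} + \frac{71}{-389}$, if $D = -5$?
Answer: $- \frac{147397}{1945} \approx -75.782$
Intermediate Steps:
$\frac{378}{D} + \frac{71}{-389} = \frac{378}{-5} + \frac{71}{-389} = 378 \left(- \frac{1}{5}\right) + 71 \left(- \frac{1}{389}\right) = - \frac{378}{5} - \frac{71}{389} = - \frac{147397}{1945}$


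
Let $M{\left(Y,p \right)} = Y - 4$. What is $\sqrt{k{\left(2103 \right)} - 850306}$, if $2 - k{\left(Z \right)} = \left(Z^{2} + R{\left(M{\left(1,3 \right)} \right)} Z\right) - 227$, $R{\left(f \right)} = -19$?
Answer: $i \sqrt{5232729} \approx 2287.5 i$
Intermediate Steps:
$M{\left(Y,p \right)} = -4 + Y$
$k{\left(Z \right)} = 229 - Z^{2} + 19 Z$ ($k{\left(Z \right)} = 2 - \left(\left(Z^{2} - 19 Z\right) - 227\right) = 2 - \left(-227 + Z^{2} - 19 Z\right) = 2 + \left(227 - Z^{2} + 19 Z\right) = 229 - Z^{2} + 19 Z$)
$\sqrt{k{\left(2103 \right)} - 850306} = \sqrt{\left(229 - 2103^{2} + 19 \cdot 2103\right) - 850306} = \sqrt{\left(229 - 4422609 + 39957\right) - 850306} = \sqrt{-4382423 - 850306} = \sqrt{-5232729} = i \sqrt{5232729}$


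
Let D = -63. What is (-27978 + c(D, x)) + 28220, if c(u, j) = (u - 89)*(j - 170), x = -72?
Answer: 37026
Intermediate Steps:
c(u, j) = (-170 + j)*(-89 + u) (c(u, j) = (-89 + u)*(-170 + j) = (-170 + j)*(-89 + u))
(-27978 + c(D, x)) + 28220 = (-27978 + (15130 - 170*(-63) - 89*(-72) - 72*(-63))) + 28220 = (-27978 + (15130 + 10710 + 6408 + 4536)) + 28220 = (-27978 + 36784) + 28220 = 8806 + 28220 = 37026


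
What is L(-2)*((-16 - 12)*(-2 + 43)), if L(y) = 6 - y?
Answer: -9184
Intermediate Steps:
L(-2)*((-16 - 12)*(-2 + 43)) = (6 - 1*(-2))*((-16 - 12)*(-2 + 43)) = (6 + 2)*(-28*41) = 8*(-1148) = -9184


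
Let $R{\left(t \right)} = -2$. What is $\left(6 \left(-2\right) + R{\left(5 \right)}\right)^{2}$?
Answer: $196$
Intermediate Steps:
$\left(6 \left(-2\right) + R{\left(5 \right)}\right)^{2} = \left(6 \left(-2\right) - 2\right)^{2} = \left(-12 - 2\right)^{2} = \left(-14\right)^{2} = 196$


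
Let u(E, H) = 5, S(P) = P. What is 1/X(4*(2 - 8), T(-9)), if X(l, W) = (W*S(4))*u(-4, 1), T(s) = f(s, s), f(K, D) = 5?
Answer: 1/100 ≈ 0.010000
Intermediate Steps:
T(s) = 5
X(l, W) = 20*W (X(l, W) = (W*4)*5 = (4*W)*5 = 20*W)
1/X(4*(2 - 8), T(-9)) = 1/(20*5) = 1/100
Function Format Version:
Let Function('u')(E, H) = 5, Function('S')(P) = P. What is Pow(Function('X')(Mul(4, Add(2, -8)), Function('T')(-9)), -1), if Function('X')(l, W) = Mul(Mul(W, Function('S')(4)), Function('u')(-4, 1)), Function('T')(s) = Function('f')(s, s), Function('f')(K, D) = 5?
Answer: Rational(1, 100) ≈ 0.010000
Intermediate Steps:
Function('T')(s) = 5
Function('X')(l, W) = Mul(20, W) (Function('X')(l, W) = Mul(Mul(W, 4), 5) = Mul(Mul(4, W), 5) = Mul(20, W))
Pow(Function('X')(Mul(4, Add(2, -8)), Function('T')(-9)), -1) = Pow(Mul(20, 5), -1) = Pow(100, -1) = Rational(1, 100)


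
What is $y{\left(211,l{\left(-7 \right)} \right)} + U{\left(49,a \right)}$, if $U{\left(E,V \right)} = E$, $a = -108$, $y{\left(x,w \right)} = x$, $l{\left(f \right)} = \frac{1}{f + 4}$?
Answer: $260$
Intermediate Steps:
$l{\left(f \right)} = \frac{1}{4 + f}$
$y{\left(211,l{\left(-7 \right)} \right)} + U{\left(49,a \right)} = 211 + 49 = 260$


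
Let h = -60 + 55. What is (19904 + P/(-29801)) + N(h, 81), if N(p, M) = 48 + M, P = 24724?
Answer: 596978709/29801 ≈ 20032.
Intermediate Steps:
h = -5
(19904 + P/(-29801)) + N(h, 81) = (19904 + 24724/(-29801)) + (48 + 81) = (19904 + 24724*(-1/29801)) + 129 = (19904 - 24724/29801) + 129 = 593134380/29801 + 129 = 596978709/29801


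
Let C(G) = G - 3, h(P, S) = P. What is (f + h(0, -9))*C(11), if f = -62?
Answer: -496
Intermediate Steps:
C(G) = -3 + G
(f + h(0, -9))*C(11) = (-62 + 0)*(-3 + 11) = -62*8 = -496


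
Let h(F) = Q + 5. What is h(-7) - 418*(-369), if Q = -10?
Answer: 154237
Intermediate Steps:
h(F) = -5 (h(F) = -10 + 5 = -5)
h(-7) - 418*(-369) = -5 - 418*(-369) = -5 + 154242 = 154237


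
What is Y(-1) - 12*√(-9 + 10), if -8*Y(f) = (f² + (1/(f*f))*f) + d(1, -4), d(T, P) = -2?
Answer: -47/4 ≈ -11.750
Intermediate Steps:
Y(f) = ¼ - 1/(8*f) - f²/8 (Y(f) = -((f² + (1/(f*f))*f) - 2)/8 = -((f² + f/f²) - 2)/8 = -((f² + 1/f) - 2)/8 = -((1/f + f²) - 2)/8 = -(-2 + 1/f + f²)/8 = ¼ - 1/(8*f) - f²/8)
Y(-1) - 12*√(-9 + 10) = (⅛)*(-1 - 1*(-1)³ + 2*(-1))/(-1) - 12*√(-9 + 10) = (⅛)*(-1)*(-1 - 1*(-1) - 2) - 12*√1 = (⅛)*(-1)*(-1 + 1 - 2) - 12*1 = (⅛)*(-1)*(-2) - 12 = ¼ - 12 = -47/4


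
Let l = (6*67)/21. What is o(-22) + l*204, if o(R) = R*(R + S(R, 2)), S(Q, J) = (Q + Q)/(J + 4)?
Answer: 95560/21 ≈ 4550.5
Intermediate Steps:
l = 134/7 (l = 402*(1/21) = 134/7 ≈ 19.143)
S(Q, J) = 2*Q/(4 + J) (S(Q, J) = (2*Q)/(4 + J) = 2*Q/(4 + J))
o(R) = 4*R**2/3 (o(R) = R*(R + 2*R/(4 + 2)) = R*(R + 2*R/6) = R*(R + 2*R*(1/6)) = R*(R + R/3) = R*(4*R/3) = 4*R**2/3)
o(-22) + l*204 = (4/3)*(-22)**2 + (134/7)*204 = (4/3)*484 + 27336/7 = 1936/3 + 27336/7 = 95560/21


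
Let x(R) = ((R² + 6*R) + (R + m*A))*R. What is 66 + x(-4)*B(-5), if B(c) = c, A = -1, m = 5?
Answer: -274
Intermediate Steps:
x(R) = R*(-5 + R² + 7*R) (x(R) = ((R² + 6*R) + (R + 5*(-1)))*R = ((R² + 6*R) + (R - 5))*R = ((R² + 6*R) + (-5 + R))*R = (-5 + R² + 7*R)*R = R*(-5 + R² + 7*R))
66 + x(-4)*B(-5) = 66 - 4*(-5 + (-4)² + 7*(-4))*(-5) = 66 - 4*(-5 + 16 - 28)*(-5) = 66 - 4*(-17)*(-5) = 66 + 68*(-5) = 66 - 340 = -274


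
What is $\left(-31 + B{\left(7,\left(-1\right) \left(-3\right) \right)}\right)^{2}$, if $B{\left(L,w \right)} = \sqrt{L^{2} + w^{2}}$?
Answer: $\left(31 - \sqrt{58}\right)^{2} \approx 546.82$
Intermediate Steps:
$\left(-31 + B{\left(7,\left(-1\right) \left(-3\right) \right)}\right)^{2} = \left(-31 + \sqrt{7^{2} + \left(\left(-1\right) \left(-3\right)\right)^{2}}\right)^{2} = \left(-31 + \sqrt{49 + 3^{2}}\right)^{2} = \left(-31 + \sqrt{49 + 9}\right)^{2} = \left(-31 + \sqrt{58}\right)^{2}$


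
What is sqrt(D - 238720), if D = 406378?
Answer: sqrt(167658) ≈ 409.46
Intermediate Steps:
sqrt(D - 238720) = sqrt(406378 - 238720) = sqrt(167658)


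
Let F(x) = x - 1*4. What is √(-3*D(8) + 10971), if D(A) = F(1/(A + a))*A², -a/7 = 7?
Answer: 3*√2193459/41 ≈ 108.37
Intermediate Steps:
a = -49 (a = -7*7 = -49)
F(x) = -4 + x (F(x) = x - 4 = -4 + x)
D(A) = A²*(-4 + 1/(-49 + A)) (D(A) = (-4 + 1/(A - 49))*A² = (-4 + 1/(-49 + A))*A² = A²*(-4 + 1/(-49 + A)))
√(-3*D(8) + 10971) = √(-3*8²*(197 - 4*8)/(-49 + 8) + 10971) = √(-192*(197 - 32)/(-41) + 10971) = √(-192*(-1)*165/41 + 10971) = √(-3*(-10560/41) + 10971) = √(31680/41 + 10971) = √(481491/41) = 3*√2193459/41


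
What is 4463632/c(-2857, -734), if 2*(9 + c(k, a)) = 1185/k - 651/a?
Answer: -18720811844032/36756567 ≈ -5.0932e+5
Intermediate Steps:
c(k, a) = -9 - 651/(2*a) + 1185/(2*k) (c(k, a) = -9 + (1185/k - 651/a)/2 = -9 + (-651/a + 1185/k)/2 = -9 + (-651/(2*a) + 1185/(2*k)) = -9 - 651/(2*a) + 1185/(2*k))
4463632/c(-2857, -734) = 4463632/(-9 - 651/2/(-734) + (1185/2)/(-2857)) = 4463632/(-9 - 651/2*(-1/734) + (1185/2)*(-1/2857)) = 4463632/(-9 + 651/1468 - 1185/5714) = 4463632/(-36756567/4194076) = 4463632*(-4194076/36756567) = -18720811844032/36756567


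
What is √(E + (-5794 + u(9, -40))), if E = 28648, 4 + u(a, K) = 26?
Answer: 2*√5719 ≈ 151.25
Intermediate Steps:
u(a, K) = 22 (u(a, K) = -4 + 26 = 22)
√(E + (-5794 + u(9, -40))) = √(28648 + (-5794 + 22)) = √(28648 - 5772) = √22876 = 2*√5719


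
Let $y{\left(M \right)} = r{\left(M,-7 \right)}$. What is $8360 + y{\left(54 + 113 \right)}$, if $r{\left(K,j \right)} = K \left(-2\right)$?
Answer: $8026$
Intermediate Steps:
$r{\left(K,j \right)} = - 2 K$
$y{\left(M \right)} = - 2 M$
$8360 + y{\left(54 + 113 \right)} = 8360 - 2 \left(54 + 113\right) = 8360 - 334 = 8026$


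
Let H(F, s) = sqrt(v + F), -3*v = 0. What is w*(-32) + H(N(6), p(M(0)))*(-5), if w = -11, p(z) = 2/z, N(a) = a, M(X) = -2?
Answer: 352 - 5*sqrt(6) ≈ 339.75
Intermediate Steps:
v = 0 (v = -1/3*0 = 0)
H(F, s) = sqrt(F) (H(F, s) = sqrt(0 + F) = sqrt(F))
w*(-32) + H(N(6), p(M(0)))*(-5) = -11*(-32) + sqrt(6)*(-5) = 352 - 5*sqrt(6)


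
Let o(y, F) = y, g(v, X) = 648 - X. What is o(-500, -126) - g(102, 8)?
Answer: -1140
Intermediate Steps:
o(-500, -126) - g(102, 8) = -500 - (648 - 1*8) = -500 - (648 - 8) = -500 - 1*640 = -500 - 640 = -1140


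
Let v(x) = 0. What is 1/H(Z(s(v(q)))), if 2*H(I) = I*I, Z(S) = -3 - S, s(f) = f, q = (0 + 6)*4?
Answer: 2/9 ≈ 0.22222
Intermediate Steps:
q = 24 (q = 6*4 = 24)
H(I) = I**2/2 (H(I) = (I*I)/2 = I**2/2)
1/H(Z(s(v(q)))) = 1/((-3 - 1*0)**2/2) = 1/((-3 + 0)**2/2) = 1/((1/2)*(-3)**2) = 1/((1/2)*9) = 1/(9/2) = 2/9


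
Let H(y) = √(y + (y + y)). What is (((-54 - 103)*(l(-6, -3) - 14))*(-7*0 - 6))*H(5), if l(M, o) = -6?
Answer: -18840*√15 ≈ -72967.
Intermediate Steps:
H(y) = √3*√y (H(y) = √(y + 2*y) = √(3*y) = √3*√y)
(((-54 - 103)*(l(-6, -3) - 14))*(-7*0 - 6))*H(5) = (((-54 - 103)*(-6 - 14))*(-7*0 - 6))*(√3*√5) = ((-157*(-20))*(0 - 6))*√15 = (3140*(-6))*√15 = -18840*√15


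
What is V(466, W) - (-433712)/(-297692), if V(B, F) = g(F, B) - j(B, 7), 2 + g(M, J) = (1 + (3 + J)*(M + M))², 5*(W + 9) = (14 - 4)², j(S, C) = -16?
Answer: 7924693032397/74423 ≈ 1.0648e+8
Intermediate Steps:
W = 11 (W = -9 + (14 - 4)²/5 = -9 + (⅕)*10² = -9 + (⅕)*100 = -9 + 20 = 11)
g(M, J) = -2 + (1 + 2*M*(3 + J))² (g(M, J) = -2 + (1 + (3 + J)*(M + M))² = -2 + (1 + (3 + J)*(2*M))² = -2 + (1 + 2*M*(3 + J))²)
V(B, F) = 14 + (1 + 6*F + 2*B*F)² (V(B, F) = (-2 + (1 + 6*F + 2*B*F)²) - 1*(-16) = (-2 + (1 + 6*F + 2*B*F)²) + 16 = 14 + (1 + 6*F + 2*B*F)²)
V(466, W) - (-433712)/(-297692) = (14 + (1 + 6*11 + 2*466*11)²) - (-433712)/(-297692) = (14 + (1 + 66 + 10252)²) - (-433712)*(-1)/297692 = (14 + 10319²) - 1*108428/74423 = (14 + 106481761) - 108428/74423 = 106481775 - 108428/74423 = 7924693032397/74423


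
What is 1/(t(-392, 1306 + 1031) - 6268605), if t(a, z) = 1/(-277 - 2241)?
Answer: -2518/15784347391 ≈ -1.5953e-7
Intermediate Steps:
t(a, z) = -1/2518 (t(a, z) = 1/(-2518) = -1/2518)
1/(t(-392, 1306 + 1031) - 6268605) = 1/(-1/2518 - 6268605) = 1/(-15784347391/2518) = -2518/15784347391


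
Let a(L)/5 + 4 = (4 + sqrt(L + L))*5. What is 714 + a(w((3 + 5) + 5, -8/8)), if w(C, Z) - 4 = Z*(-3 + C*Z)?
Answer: 794 + 50*sqrt(10) ≈ 952.11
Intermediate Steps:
w(C, Z) = 4 + Z*(-3 + C*Z)
a(L) = 80 + 25*sqrt(2)*sqrt(L) (a(L) = -20 + 5*((4 + sqrt(L + L))*5) = -20 + 5*((4 + sqrt(2*L))*5) = -20 + 5*((4 + sqrt(2)*sqrt(L))*5) = -20 + 5*(20 + 5*sqrt(2)*sqrt(L)) = -20 + (100 + 25*sqrt(2)*sqrt(L)) = 80 + 25*sqrt(2)*sqrt(L))
714 + a(w((3 + 5) + 5, -8/8)) = 714 + (80 + 25*sqrt(2)*sqrt(4 - (-24)/8 + ((3 + 5) + 5)*(-8/8)**2)) = 714 + (80 + 25*sqrt(2)*sqrt(4 - (-24)/8 + (8 + 5)*(-8*1/8)**2)) = 714 + (80 + 25*sqrt(2)*sqrt(4 - 3*(-1) + 13*(-1)**2)) = 714 + (80 + 25*sqrt(2)*sqrt(4 + 3 + 13*1)) = 714 + (80 + 25*sqrt(2)*sqrt(4 + 3 + 13)) = 714 + (80 + 25*sqrt(2)*sqrt(20)) = 714 + (80 + 25*sqrt(2)*(2*sqrt(5))) = 714 + (80 + 50*sqrt(10)) = 794 + 50*sqrt(10)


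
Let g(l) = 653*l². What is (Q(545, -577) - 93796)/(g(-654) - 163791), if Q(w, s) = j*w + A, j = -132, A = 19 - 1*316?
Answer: -166033/279134757 ≈ -0.00059481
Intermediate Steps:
A = -297 (A = 19 - 316 = -297)
Q(w, s) = -297 - 132*w (Q(w, s) = -132*w - 297 = -297 - 132*w)
(Q(545, -577) - 93796)/(g(-654) - 163791) = ((-297 - 132*545) - 93796)/(653*(-654)² - 163791) = ((-297 - 71940) - 93796)/(653*427716 - 163791) = (-72237 - 93796)/(279298548 - 163791) = -166033/279134757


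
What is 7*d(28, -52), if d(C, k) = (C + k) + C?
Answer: 28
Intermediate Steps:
d(C, k) = k + 2*C
7*d(28, -52) = 7*(-52 + 2*28) = 7*(-52 + 56) = 7*4 = 28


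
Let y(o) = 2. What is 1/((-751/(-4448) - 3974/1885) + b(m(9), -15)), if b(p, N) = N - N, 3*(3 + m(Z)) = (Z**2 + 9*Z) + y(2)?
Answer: -8384480/16260717 ≈ -0.51563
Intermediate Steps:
m(Z) = -7/3 + 3*Z + Z**2/3 (m(Z) = -3 + ((Z**2 + 9*Z) + 2)/3 = -3 + (2 + Z**2 + 9*Z)/3 = -3 + (2/3 + 3*Z + Z**2/3) = -7/3 + 3*Z + Z**2/3)
b(p, N) = 0
1/((-751/(-4448) - 3974/1885) + b(m(9), -15)) = 1/((-751/(-4448) - 3974/1885) + 0) = 1/((-751*(-1/4448) - 3974*1/1885) + 0) = 1/((751/4448 - 3974/1885) + 0) = 1/(-16260717/8384480 + 0) = 1/(-16260717/8384480) = -8384480/16260717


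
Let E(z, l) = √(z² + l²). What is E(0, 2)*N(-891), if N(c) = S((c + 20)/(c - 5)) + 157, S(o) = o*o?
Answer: 126800753/401408 ≈ 315.89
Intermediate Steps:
S(o) = o²
N(c) = 157 + (20 + c)²/(-5 + c)² (N(c) = ((c + 20)/(c - 5))² + 157 = ((20 + c)/(-5 + c))² + 157 = (20 + c)²/(-5 + c)² + 157 = 157 + (20 + c)²/(-5 + c)²)
E(z, l) = √(l² + z²)
E(0, 2)*N(-891) = √(2² + 0²)*(157 + (20 - 891)²/(-5 - 891)²) = √(4 + 0)*(157 + (-871)²/(-896)²) = √4*(157 + (1/802816)*758641) = 2*(157 + 758641/802816) = 2*(126800753/802816) = 126800753/401408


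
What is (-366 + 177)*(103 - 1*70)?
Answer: -6237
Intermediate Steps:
(-366 + 177)*(103 - 1*70) = -189*(103 - 70) = -189*33 = -6237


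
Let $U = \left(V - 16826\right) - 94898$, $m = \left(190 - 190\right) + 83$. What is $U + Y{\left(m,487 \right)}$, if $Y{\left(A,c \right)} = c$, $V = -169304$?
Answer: $-280541$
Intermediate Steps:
$m = 83$ ($m = 0 + 83 = 83$)
$U = -281028$ ($U = \left(-169304 - 16826\right) - 94898 = -186130 - 94898 = -281028$)
$U + Y{\left(m,487 \right)} = -281028 + 487 = -280541$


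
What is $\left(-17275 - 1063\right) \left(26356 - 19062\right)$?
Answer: $-133757372$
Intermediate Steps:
$\left(-17275 - 1063\right) \left(26356 - 19062\right) = \left(-18338\right) 7294 = -133757372$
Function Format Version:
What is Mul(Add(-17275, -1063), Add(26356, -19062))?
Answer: -133757372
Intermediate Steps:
Mul(Add(-17275, -1063), Add(26356, -19062)) = Mul(-18338, 7294) = -133757372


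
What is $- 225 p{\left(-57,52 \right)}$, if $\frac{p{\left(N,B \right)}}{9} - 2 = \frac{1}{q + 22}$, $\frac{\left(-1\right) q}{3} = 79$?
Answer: $- \frac{173745}{43} \approx -4040.6$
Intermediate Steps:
$q = -237$ ($q = \left(-3\right) 79 = -237$)
$p{\left(N,B \right)} = \frac{3861}{215}$ ($p{\left(N,B \right)} = 18 + \frac{9}{-237 + 22} = 18 + \frac{9}{-215} = 18 + 9 \left(- \frac{1}{215}\right) = 18 - \frac{9}{215} = \frac{3861}{215}$)
$- 225 p{\left(-57,52 \right)} = \left(-225\right) \frac{3861}{215} = - \frac{173745}{43}$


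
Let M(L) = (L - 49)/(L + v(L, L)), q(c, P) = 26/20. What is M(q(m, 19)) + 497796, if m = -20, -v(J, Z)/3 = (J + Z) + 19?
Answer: 316100937/635 ≈ 4.9780e+5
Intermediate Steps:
v(J, Z) = -57 - 3*J - 3*Z (v(J, Z) = -3*((J + Z) + 19) = -3*(19 + J + Z) = -57 - 3*J - 3*Z)
q(c, P) = 13/10 (q(c, P) = 26*(1/20) = 13/10)
M(L) = (-49 + L)/(-57 - 5*L) (M(L) = (L - 49)/(L + (-57 - 3*L - 3*L)) = (-49 + L)/(L + (-57 - 6*L)) = (-49 + L)/(-57 - 5*L))
M(q(m, 19)) + 497796 = (49 - 1*13/10)/(57 + 5*(13/10)) + 497796 = (49 - 13/10)/(57 + 13/2) + 497796 = (477/10)/(127/2) + 497796 = (2/127)*(477/10) + 497796 = 477/635 + 497796 = 316100937/635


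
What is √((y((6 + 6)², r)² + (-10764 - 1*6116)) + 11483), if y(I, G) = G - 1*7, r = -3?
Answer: I*√5297 ≈ 72.781*I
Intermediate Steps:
y(I, G) = -7 + G (y(I, G) = G - 7 = -7 + G)
√((y((6 + 6)², r)² + (-10764 - 1*6116)) + 11483) = √(((-7 - 3)² + (-10764 - 1*6116)) + 11483) = √(((-10)² + (-10764 - 6116)) + 11483) = √((100 - 16880) + 11483) = √(-16780 + 11483) = √(-5297) = I*√5297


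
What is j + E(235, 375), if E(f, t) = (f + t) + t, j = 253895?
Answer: 254880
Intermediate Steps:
E(f, t) = f + 2*t
j + E(235, 375) = 253895 + (235 + 2*375) = 253895 + (235 + 750) = 253895 + 985 = 254880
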